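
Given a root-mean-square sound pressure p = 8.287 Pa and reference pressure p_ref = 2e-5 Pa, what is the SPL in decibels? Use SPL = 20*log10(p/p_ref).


p / p_ref = 8.287 / 2e-5 = 414350
SPL = 20 * log10(414350) = 112.35 dB


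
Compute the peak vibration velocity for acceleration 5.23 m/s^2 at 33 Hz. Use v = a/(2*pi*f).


omega = 2*pi*f = 2*pi*33 = 207.345 rad/s
v = a / omega = 5.23 / 207.345 = 0.025224 m/s


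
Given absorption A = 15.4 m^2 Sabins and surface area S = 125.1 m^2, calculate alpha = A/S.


Absorption coefficient = absorbed power / incident power
alpha = A / S = 15.4 / 125.1 = 0.1231


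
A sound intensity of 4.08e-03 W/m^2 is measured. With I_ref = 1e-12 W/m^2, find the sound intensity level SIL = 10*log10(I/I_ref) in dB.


I / I_ref = 4.08e-03 / 1e-12 = 4.08e+09
SIL = 10 * log10(4.08e+09) = 96.107 dB


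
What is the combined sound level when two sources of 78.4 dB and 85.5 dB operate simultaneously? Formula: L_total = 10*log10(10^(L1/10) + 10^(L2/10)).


10^(78.4/10) = 6.91831e+07
10^(85.5/10) = 3.54813e+08
Sum = 6.91831e+07 + 3.54813e+08 = 4.23996e+08
L_total = 10*log10(4.23996e+08) = 86.274 dB


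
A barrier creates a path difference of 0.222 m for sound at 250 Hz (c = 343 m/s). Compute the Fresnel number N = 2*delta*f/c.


N = 2*delta*f/c = 2*delta/lambda, where lambda = c/f
lambda = 343 / 250 = 1.372 m
N = 2 * 0.222 / 1.372 = 0.32362


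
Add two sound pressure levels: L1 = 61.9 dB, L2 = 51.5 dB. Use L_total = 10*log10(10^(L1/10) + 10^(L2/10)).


10^(61.9/10) = 1.54882e+06
10^(51.5/10) = 141254
Sum = 1.54882e+06 + 141254 = 1.69007e+06
L_total = 10*log10(1.69007e+06) = 62.279 dB


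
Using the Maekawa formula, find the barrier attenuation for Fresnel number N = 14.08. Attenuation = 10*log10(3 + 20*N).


3 + 20*N = 3 + 20*14.08 = 284.6
Att = 10*log10(284.6) = 24.542 dB


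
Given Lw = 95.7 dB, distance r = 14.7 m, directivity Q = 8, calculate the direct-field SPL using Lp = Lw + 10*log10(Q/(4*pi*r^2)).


4*pi*r^2 = 4*pi*14.7^2 = 2715.47 m^2
Q / (4*pi*r^2) = 8 / 2715.47 = 0.00294608
Lp = 95.7 + 10*log10(0.00294608) = 70.392 dB


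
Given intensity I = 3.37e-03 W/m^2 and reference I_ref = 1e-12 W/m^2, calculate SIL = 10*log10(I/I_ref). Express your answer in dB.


I / I_ref = 3.37e-03 / 1e-12 = 3.37e+09
SIL = 10 * log10(3.37e+09) = 95.276 dB


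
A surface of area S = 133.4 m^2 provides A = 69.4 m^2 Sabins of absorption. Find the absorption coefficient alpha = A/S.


Absorption coefficient = absorbed power / incident power
alpha = A / S = 69.4 / 133.4 = 0.52024


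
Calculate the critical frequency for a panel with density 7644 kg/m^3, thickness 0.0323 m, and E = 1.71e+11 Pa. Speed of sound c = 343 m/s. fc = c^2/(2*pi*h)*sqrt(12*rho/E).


12*rho/E = 12*7644/1.71e+11 = 5.36421e-07
sqrt(12*rho/E) = sqrt(5.36421e-07) = 0.000732408
c^2/(2*pi*h) = 343^2/(2*pi*0.0323) = 579703
fc = 579703 * 0.000732408 = 424.58 Hz


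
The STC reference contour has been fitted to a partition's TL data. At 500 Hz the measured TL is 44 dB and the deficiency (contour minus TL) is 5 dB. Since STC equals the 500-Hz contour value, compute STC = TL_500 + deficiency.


By ASTM E413, STC = value of the fitted reference contour at 500 Hz.
Contour value at 500 Hz = TL_500 + deficiency = 44 + 5 = 49
STC = 49


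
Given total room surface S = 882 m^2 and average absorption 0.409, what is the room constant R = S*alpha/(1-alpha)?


R = 882 * 0.409 / (1 - 0.409) = 610.39 m^2


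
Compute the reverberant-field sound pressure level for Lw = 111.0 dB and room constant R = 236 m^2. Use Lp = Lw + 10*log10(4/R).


4/R = 4/236 = 0.0169492
Lp = 111.0 + 10*log10(0.0169492) = 93.291 dB


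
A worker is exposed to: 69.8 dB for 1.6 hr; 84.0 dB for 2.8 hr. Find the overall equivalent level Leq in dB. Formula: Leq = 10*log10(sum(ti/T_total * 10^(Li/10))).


T_total = 1.6 + 2.8 = 4.4 hr
(1.6/4.4) * 10^(69.8/10) = 3.4727e+06
(2.8/4.4) * 10^(84.0/10) = 1.59847e+08
Sum = 3.4727e+06 + 1.59847e+08 = 1.6332e+08
Leq = 10*log10(1.6332e+08) = 82.13 dB


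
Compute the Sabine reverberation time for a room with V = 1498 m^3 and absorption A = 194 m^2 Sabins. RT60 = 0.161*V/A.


RT60 = 0.161 * 1498 / 194 = 1.2432 s


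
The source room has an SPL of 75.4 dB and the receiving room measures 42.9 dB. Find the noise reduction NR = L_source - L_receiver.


NR = L_source - L_receiver (difference between source and receiving room levels)
NR = 75.4 - 42.9 = 32.5 dB


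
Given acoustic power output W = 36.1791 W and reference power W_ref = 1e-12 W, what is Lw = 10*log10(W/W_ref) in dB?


W / W_ref = 36.1791 / 1e-12 = 3.61791e+13
Lw = 10 * log10(3.61791e+13) = 135.58 dB


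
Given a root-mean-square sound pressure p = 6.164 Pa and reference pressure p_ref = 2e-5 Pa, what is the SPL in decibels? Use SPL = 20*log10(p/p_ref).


p / p_ref = 6.164 / 2e-5 = 308200
SPL = 20 * log10(308200) = 109.78 dB


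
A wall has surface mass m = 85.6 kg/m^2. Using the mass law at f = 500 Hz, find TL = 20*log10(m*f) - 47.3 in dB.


m * f = 85.6 * 500 = 42800
20*log10(42800) = 92.6289 dB
TL = 92.6289 - 47.3 = 45.329 dB


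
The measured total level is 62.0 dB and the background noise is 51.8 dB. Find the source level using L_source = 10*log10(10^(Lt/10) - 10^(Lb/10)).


10^(62.0/10) = 1.58489e+06
10^(51.8/10) = 151356
Difference = 1.58489e+06 - 151356 = 1.43353e+06
L_source = 10*log10(1.43353e+06) = 61.564 dB


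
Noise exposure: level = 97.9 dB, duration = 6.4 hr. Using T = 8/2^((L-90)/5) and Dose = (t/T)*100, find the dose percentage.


T_allowed = 8 / 2^((97.9 - 90)/5) = 2.67586 hr
Dose = 6.4 / 2.67586 * 100 = 239.18 %


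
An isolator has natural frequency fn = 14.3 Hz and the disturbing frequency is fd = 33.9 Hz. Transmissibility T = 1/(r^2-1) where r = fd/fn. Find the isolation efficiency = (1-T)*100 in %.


r = 33.9 / 14.3 = 2.37063
r^2 - 1 = 2.37063^2 - 1 = 4.61989
T = 1/4.61989 = 0.216455
Efficiency = (1 - 0.216455)*100 = 78.354 %


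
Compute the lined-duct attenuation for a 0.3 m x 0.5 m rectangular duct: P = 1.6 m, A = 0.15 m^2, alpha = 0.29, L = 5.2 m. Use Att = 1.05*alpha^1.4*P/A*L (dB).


alpha^1.4 = 0.29^1.4 = 0.176749
Attenuation rate = 1.05 * alpha^1.4 * P / A
= 1.05 * 0.176749 * 1.6 / 0.15 = 1.97959 dB/m
Total Att = 1.97959 * 5.2 = 10.294 dB


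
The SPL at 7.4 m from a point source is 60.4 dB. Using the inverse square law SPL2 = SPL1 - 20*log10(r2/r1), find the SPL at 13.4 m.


r2/r1 = 13.4/7.4 = 1.81081
Correction = 20*log10(1.81081) = 5.15746 dB
SPL2 = 60.4 - 5.15746 = 55.243 dB


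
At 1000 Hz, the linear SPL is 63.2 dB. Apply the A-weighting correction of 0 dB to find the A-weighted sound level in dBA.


A-weighting table: 1000 Hz -> 0 dB correction
SPL_A = SPL + correction = 63.2 + (0) = 63.2 dBA


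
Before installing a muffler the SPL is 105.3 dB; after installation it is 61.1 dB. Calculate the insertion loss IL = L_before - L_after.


Insertion loss = SPL without muffler - SPL with muffler
IL = 105.3 - 61.1 = 44.2 dB


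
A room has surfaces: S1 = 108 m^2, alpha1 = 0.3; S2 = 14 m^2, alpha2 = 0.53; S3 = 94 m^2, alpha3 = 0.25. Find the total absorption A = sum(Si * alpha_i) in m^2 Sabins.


108 * 0.3 = 32.4
14 * 0.53 = 7.42
94 * 0.25 = 23.5
A_total = 32.4 + 7.42 + 23.5 = 63.32 m^2


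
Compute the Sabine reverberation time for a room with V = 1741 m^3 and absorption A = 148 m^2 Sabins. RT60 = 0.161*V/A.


RT60 = 0.161 * 1741 / 148 = 1.8939 s


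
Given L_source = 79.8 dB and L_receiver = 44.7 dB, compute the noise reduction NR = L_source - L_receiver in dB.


NR = L_source - L_receiver (difference between source and receiving room levels)
NR = 79.8 - 44.7 = 35.1 dB


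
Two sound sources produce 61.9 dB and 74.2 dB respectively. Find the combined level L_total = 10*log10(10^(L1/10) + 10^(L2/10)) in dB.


10^(61.9/10) = 1.54882e+06
10^(74.2/10) = 2.63027e+07
Sum = 1.54882e+06 + 2.63027e+07 = 2.78515e+07
L_total = 10*log10(2.78515e+07) = 74.448 dB


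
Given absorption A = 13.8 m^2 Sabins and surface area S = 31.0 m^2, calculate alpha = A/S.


Absorption coefficient = absorbed power / incident power
alpha = A / S = 13.8 / 31.0 = 0.44516


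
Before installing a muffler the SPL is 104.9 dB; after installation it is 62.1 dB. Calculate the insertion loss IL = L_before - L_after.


Insertion loss = SPL without muffler - SPL with muffler
IL = 104.9 - 62.1 = 42.8 dB


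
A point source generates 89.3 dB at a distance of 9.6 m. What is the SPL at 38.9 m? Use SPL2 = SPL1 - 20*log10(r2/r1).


r2/r1 = 38.9/9.6 = 4.05208
Correction = 20*log10(4.05208) = 12.1536 dB
SPL2 = 89.3 - 12.1536 = 77.146 dB


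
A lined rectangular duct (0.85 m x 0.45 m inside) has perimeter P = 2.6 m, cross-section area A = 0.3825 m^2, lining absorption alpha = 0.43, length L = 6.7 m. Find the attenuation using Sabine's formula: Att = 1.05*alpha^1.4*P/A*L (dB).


alpha^1.4 = 0.43^1.4 = 0.3068
Attenuation rate = 1.05 * alpha^1.4 * P / A
= 1.05 * 0.3068 * 2.6 / 0.3825 = 2.18971 dB/m
Total Att = 2.18971 * 6.7 = 14.671 dB


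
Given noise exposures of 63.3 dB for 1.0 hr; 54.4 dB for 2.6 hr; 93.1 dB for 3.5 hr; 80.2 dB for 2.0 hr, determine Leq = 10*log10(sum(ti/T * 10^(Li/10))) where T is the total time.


T_total = 1.0 + 2.6 + 3.5 + 2.0 = 9.1 hr
(1.0/9.1) * 10^(63.3/10) = 234941
(2.6/9.1) * 10^(54.4/10) = 78692.2
(3.5/9.1) * 10^(93.1/10) = 7.85284e+08
(2.0/9.1) * 10^(80.2/10) = 2.30138e+07
Sum = 234941 + 78692.2 + 7.85284e+08 + 2.30138e+07 = 8.08611e+08
Leq = 10*log10(8.08611e+08) = 89.077 dB


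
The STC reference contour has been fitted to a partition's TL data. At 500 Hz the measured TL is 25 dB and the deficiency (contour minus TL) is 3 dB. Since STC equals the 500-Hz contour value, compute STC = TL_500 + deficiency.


By ASTM E413, STC = value of the fitted reference contour at 500 Hz.
Contour value at 500 Hz = TL_500 + deficiency = 25 + 3 = 28
STC = 28


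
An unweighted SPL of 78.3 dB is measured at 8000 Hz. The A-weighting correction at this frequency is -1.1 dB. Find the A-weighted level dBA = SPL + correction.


A-weighting table: 8000 Hz -> -1.1 dB correction
SPL_A = SPL + correction = 78.3 + (-1.1) = 77.2 dBA


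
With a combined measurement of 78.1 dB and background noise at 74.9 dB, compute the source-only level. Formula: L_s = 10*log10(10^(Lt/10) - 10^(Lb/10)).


10^(78.1/10) = 6.45654e+07
10^(74.9/10) = 3.0903e+07
Difference = 6.45654e+07 - 3.0903e+07 = 3.36624e+07
L_source = 10*log10(3.36624e+07) = 75.271 dB


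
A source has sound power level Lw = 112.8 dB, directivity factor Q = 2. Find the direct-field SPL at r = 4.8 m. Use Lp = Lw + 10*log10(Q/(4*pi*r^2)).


4*pi*r^2 = 4*pi*4.8^2 = 289.529 m^2
Q / (4*pi*r^2) = 2 / 289.529 = 0.00690777
Lp = 112.8 + 10*log10(0.00690777) = 91.193 dB


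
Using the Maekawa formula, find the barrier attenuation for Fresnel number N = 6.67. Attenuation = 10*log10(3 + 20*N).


3 + 20*N = 3 + 20*6.67 = 136.4
Att = 10*log10(136.4) = 21.348 dB


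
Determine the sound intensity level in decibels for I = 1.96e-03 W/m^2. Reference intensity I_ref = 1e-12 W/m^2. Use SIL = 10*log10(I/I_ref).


I / I_ref = 1.96e-03 / 1e-12 = 1.96e+09
SIL = 10 * log10(1.96e+09) = 92.923 dB


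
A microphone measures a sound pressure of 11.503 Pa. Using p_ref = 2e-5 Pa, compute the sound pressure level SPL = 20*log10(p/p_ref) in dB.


p / p_ref = 11.503 / 2e-5 = 575150
SPL = 20 * log10(575150) = 115.2 dB


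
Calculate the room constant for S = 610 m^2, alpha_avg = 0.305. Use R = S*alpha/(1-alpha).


R = 610 * 0.305 / (1 - 0.305) = 267.7 m^2


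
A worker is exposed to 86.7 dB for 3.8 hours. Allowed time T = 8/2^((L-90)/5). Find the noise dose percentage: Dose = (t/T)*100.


T_allowed = 8 / 2^((86.7 - 90)/5) = 12.6407 hr
Dose = 3.8 / 12.6407 * 100 = 30.062 %


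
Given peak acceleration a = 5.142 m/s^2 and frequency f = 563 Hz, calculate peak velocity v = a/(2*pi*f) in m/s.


omega = 2*pi*f = 2*pi*563 = 3537.43 rad/s
v = a / omega = 5.142 / 3537.43 = 0.0014536 m/s


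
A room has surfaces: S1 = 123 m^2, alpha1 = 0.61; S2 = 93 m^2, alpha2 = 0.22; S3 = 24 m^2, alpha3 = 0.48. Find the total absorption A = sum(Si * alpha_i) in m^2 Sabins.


123 * 0.61 = 75.03
93 * 0.22 = 20.46
24 * 0.48 = 11.52
A_total = 75.03 + 20.46 + 11.52 = 107.01 m^2


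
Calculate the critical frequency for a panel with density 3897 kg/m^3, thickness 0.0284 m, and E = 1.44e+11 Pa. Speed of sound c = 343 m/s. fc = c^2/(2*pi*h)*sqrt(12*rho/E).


12*rho/E = 12*3897/1.44e+11 = 3.2475e-07
sqrt(12*rho/E) = sqrt(3.2475e-07) = 0.000569868
c^2/(2*pi*h) = 343^2/(2*pi*0.0284) = 659311
fc = 659311 * 0.000569868 = 375.72 Hz


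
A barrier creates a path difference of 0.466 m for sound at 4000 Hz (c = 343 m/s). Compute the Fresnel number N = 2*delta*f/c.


N = 2*delta*f/c = 2*delta/lambda, where lambda = c/f
lambda = 343 / 4000 = 0.08575 m
N = 2 * 0.466 / 0.08575 = 10.869


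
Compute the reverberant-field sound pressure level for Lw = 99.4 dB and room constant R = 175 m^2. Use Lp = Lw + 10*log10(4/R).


4/R = 4/175 = 0.0228571
Lp = 99.4 + 10*log10(0.0228571) = 82.99 dB


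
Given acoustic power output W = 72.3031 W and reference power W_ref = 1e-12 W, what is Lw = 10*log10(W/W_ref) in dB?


W / W_ref = 72.3031 / 1e-12 = 7.23031e+13
Lw = 10 * log10(7.23031e+13) = 138.59 dB


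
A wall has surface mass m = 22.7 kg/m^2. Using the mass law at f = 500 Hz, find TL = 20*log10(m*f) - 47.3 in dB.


m * f = 22.7 * 500 = 11350
20*log10(11350) = 81.0999 dB
TL = 81.0999 - 47.3 = 33.8 dB


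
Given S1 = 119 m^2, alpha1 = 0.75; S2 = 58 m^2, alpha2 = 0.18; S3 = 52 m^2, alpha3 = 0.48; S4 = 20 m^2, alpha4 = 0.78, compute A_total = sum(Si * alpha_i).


119 * 0.75 = 89.25
58 * 0.18 = 10.44
52 * 0.48 = 24.96
20 * 0.78 = 15.6
A_total = 89.25 + 10.44 + 24.96 + 15.6 = 140.25 m^2


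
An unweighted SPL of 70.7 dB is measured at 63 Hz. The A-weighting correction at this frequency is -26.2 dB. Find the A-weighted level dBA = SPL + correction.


A-weighting table: 63 Hz -> -26.2 dB correction
SPL_A = SPL + correction = 70.7 + (-26.2) = 44.5 dBA


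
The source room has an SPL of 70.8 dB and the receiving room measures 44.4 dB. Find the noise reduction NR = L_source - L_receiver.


NR = L_source - L_receiver (difference between source and receiving room levels)
NR = 70.8 - 44.4 = 26.4 dB


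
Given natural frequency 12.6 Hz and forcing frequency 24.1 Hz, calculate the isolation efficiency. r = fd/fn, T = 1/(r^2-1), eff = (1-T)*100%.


r = 24.1 / 12.6 = 1.9127
r^2 - 1 = 1.9127^2 - 1 = 2.65842
T = 1/2.65842 = 0.376163
Efficiency = (1 - 0.376163)*100 = 62.384 %


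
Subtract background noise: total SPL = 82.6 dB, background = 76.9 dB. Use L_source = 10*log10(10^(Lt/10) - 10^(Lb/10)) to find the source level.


10^(82.6/10) = 1.8197e+08
10^(76.9/10) = 4.89779e+07
Difference = 1.8197e+08 - 4.89779e+07 = 1.32992e+08
L_source = 10*log10(1.32992e+08) = 81.238 dB


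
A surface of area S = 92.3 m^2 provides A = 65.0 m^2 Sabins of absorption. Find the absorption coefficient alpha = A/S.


Absorption coefficient = absorbed power / incident power
alpha = A / S = 65.0 / 92.3 = 0.70423


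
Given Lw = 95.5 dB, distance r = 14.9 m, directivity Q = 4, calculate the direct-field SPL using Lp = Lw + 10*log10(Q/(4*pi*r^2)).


4*pi*r^2 = 4*pi*14.9^2 = 2789.86 m^2
Q / (4*pi*r^2) = 4 / 2789.86 = 0.00143376
Lp = 95.5 + 10*log10(0.00143376) = 67.065 dB


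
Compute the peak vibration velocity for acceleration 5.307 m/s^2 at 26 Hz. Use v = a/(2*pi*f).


omega = 2*pi*f = 2*pi*26 = 163.363 rad/s
v = a / omega = 5.307 / 163.363 = 0.032486 m/s


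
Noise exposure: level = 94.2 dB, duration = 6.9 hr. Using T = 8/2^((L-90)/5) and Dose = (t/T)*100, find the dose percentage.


T_allowed = 8 / 2^((94.2 - 90)/5) = 4.46915 hr
Dose = 6.9 / 4.46915 * 100 = 154.39 %


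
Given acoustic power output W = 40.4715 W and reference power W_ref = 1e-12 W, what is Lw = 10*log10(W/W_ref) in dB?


W / W_ref = 40.4715 / 1e-12 = 4.04715e+13
Lw = 10 * log10(4.04715e+13) = 136.07 dB


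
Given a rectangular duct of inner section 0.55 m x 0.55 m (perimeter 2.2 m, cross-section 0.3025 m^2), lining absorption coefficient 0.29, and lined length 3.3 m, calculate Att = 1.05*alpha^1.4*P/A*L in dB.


alpha^1.4 = 0.29^1.4 = 0.176749
Attenuation rate = 1.05 * alpha^1.4 * P / A
= 1.05 * 0.176749 * 2.2 / 0.3025 = 1.34972 dB/m
Total Att = 1.34972 * 3.3 = 4.4541 dB


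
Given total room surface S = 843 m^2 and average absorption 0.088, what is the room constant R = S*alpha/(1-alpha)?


R = 843 * 0.088 / (1 - 0.088) = 81.342 m^2


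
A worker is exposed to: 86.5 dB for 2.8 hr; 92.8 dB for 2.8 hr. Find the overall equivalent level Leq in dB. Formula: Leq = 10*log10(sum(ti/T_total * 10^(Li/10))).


T_total = 2.8 + 2.8 = 5.6 hr
(2.8/5.6) * 10^(86.5/10) = 2.23342e+08
(2.8/5.6) * 10^(92.8/10) = 9.5273e+08
Sum = 2.23342e+08 + 9.5273e+08 = 1.17607e+09
Leq = 10*log10(1.17607e+09) = 90.704 dB


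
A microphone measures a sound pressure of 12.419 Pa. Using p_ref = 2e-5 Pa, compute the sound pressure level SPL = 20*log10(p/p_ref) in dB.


p / p_ref = 12.419 / 2e-5 = 620950
SPL = 20 * log10(620950) = 115.86 dB


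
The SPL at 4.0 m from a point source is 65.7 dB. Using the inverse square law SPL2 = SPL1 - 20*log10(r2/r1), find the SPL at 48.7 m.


r2/r1 = 48.7/4.0 = 12.175
Correction = 20*log10(12.175) = 21.7094 dB
SPL2 = 65.7 - 21.7094 = 43.991 dB


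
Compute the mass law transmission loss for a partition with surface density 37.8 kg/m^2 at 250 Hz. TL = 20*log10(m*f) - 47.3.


m * f = 37.8 * 250 = 9450
20*log10(9450) = 79.5086 dB
TL = 79.5086 - 47.3 = 32.209 dB


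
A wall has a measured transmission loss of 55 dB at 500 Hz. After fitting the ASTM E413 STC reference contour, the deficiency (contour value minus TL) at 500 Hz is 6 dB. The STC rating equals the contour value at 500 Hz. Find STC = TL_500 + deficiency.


By ASTM E413, STC = value of the fitted reference contour at 500 Hz.
Contour value at 500 Hz = TL_500 + deficiency = 55 + 6 = 61
STC = 61


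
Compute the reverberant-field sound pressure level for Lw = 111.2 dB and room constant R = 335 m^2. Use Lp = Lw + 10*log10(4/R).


4/R = 4/335 = 0.0119403
Lp = 111.2 + 10*log10(0.0119403) = 91.97 dB


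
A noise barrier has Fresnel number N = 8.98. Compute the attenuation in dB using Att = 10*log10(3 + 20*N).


3 + 20*N = 3 + 20*8.98 = 182.6
Att = 10*log10(182.6) = 22.615 dB


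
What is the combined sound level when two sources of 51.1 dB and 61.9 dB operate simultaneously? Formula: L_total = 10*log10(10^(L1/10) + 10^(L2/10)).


10^(51.1/10) = 128825
10^(61.9/10) = 1.54882e+06
Sum = 128825 + 1.54882e+06 = 1.67764e+06
L_total = 10*log10(1.67764e+06) = 62.247 dB


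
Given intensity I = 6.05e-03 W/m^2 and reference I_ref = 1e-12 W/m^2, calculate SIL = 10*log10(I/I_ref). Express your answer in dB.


I / I_ref = 6.05e-03 / 1e-12 = 6.05e+09
SIL = 10 * log10(6.05e+09) = 97.818 dB


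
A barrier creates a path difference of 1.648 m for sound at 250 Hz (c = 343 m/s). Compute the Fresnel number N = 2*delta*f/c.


N = 2*delta*f/c = 2*delta/lambda, where lambda = c/f
lambda = 343 / 250 = 1.372 m
N = 2 * 1.648 / 1.372 = 2.4023


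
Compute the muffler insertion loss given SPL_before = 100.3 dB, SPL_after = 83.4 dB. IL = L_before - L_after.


Insertion loss = SPL without muffler - SPL with muffler
IL = 100.3 - 83.4 = 16.9 dB


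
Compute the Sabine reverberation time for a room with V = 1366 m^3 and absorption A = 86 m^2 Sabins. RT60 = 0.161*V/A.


RT60 = 0.161 * 1366 / 86 = 2.5573 s


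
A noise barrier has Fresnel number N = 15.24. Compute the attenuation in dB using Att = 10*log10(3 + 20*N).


3 + 20*N = 3 + 20*15.24 = 307.8
Att = 10*log10(307.8) = 24.883 dB


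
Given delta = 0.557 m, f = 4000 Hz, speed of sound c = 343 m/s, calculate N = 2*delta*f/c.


N = 2*delta*f/c = 2*delta/lambda, where lambda = c/f
lambda = 343 / 4000 = 0.08575 m
N = 2 * 0.557 / 0.08575 = 12.991


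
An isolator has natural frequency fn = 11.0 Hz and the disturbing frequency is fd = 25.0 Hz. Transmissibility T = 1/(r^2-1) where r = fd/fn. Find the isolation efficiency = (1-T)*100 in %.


r = 25.0 / 11.0 = 2.27273
r^2 - 1 = 2.27273^2 - 1 = 4.1653
T = 1/4.1653 = 0.240079
Efficiency = (1 - 0.240079)*100 = 75.992 %


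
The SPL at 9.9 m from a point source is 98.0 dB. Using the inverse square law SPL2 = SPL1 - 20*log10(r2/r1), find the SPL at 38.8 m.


r2/r1 = 38.8/9.9 = 3.91919
Correction = 20*log10(3.91919) = 11.8639 dB
SPL2 = 98.0 - 11.8639 = 86.136 dB


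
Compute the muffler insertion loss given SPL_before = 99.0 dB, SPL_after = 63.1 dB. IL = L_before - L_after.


Insertion loss = SPL without muffler - SPL with muffler
IL = 99.0 - 63.1 = 35.9 dB


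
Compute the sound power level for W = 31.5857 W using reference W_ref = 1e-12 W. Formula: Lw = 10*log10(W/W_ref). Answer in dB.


W / W_ref = 31.5857 / 1e-12 = 3.15857e+13
Lw = 10 * log10(3.15857e+13) = 134.99 dB


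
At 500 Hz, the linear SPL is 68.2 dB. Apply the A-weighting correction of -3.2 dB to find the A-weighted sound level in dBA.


A-weighting table: 500 Hz -> -3.2 dB correction
SPL_A = SPL + correction = 68.2 + (-3.2) = 65 dBA


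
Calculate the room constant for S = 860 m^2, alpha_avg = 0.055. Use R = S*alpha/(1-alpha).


R = 860 * 0.055 / (1 - 0.055) = 50.053 m^2


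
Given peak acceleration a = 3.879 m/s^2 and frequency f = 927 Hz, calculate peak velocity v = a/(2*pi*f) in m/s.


omega = 2*pi*f = 2*pi*927 = 5824.51 rad/s
v = a / omega = 3.879 / 5824.51 = 0.00066598 m/s


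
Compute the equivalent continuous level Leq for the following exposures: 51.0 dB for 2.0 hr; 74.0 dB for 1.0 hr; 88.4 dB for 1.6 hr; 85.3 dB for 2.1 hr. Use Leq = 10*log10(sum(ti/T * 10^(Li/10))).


T_total = 2.0 + 1.0 + 1.6 + 2.1 = 6.7 hr
(2.0/6.7) * 10^(51.0/10) = 37579.9
(1.0/6.7) * 10^(74.0/10) = 3.74908e+06
(1.6/6.7) * 10^(88.4/10) = 1.65213e+08
(2.1/6.7) * 10^(85.3/10) = 1.06205e+08
Sum = 37579.9 + 3.74908e+06 + 1.65213e+08 + 1.06205e+08 = 2.75205e+08
Leq = 10*log10(2.75205e+08) = 84.397 dB


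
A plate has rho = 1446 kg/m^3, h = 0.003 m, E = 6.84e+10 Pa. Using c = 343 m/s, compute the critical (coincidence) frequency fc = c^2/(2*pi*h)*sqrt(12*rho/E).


12*rho/E = 12*1446/6.84e+10 = 2.53684e-07
sqrt(12*rho/E) = sqrt(2.53684e-07) = 0.000503671
c^2/(2*pi*h) = 343^2/(2*pi*0.003) = 6.24147e+06
fc = 6.24147e+06 * 0.000503671 = 3143.6 Hz


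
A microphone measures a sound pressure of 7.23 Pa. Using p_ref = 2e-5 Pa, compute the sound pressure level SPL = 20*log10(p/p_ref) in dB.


p / p_ref = 7.23 / 2e-5 = 361500
SPL = 20 * log10(361500) = 111.16 dB


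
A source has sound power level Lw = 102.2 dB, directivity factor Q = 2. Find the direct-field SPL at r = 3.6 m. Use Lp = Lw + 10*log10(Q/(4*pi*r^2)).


4*pi*r^2 = 4*pi*3.6^2 = 162.86 m^2
Q / (4*pi*r^2) = 2 / 162.86 = 0.0122805
Lp = 102.2 + 10*log10(0.0122805) = 83.092 dB


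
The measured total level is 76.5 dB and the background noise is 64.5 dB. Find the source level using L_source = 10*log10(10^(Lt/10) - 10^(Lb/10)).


10^(76.5/10) = 4.46684e+07
10^(64.5/10) = 2.81838e+06
Difference = 4.46684e+07 - 2.81838e+06 = 4.185e+07
L_source = 10*log10(4.185e+07) = 76.217 dB


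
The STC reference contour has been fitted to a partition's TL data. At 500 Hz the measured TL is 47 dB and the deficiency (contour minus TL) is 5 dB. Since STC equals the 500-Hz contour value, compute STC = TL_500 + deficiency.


By ASTM E413, STC = value of the fitted reference contour at 500 Hz.
Contour value at 500 Hz = TL_500 + deficiency = 47 + 5 = 52
STC = 52


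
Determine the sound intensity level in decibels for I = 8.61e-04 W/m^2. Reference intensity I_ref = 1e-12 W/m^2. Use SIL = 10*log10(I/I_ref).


I / I_ref = 8.61e-04 / 1e-12 = 8.61e+08
SIL = 10 * log10(8.61e+08) = 89.35 dB


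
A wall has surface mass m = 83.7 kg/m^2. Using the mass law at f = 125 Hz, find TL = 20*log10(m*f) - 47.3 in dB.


m * f = 83.7 * 125 = 10462.5
20*log10(10462.5) = 80.3927 dB
TL = 80.3927 - 47.3 = 33.093 dB


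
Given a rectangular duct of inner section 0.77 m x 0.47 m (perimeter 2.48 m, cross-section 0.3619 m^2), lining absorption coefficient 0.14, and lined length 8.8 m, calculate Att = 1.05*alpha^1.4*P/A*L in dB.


alpha^1.4 = 0.14^1.4 = 0.0637645
Attenuation rate = 1.05 * alpha^1.4 * P / A
= 1.05 * 0.0637645 * 2.48 / 0.3619 = 0.458808 dB/m
Total Att = 0.458808 * 8.8 = 4.0375 dB


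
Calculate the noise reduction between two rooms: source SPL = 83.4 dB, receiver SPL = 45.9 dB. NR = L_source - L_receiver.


NR = L_source - L_receiver (difference between source and receiving room levels)
NR = 83.4 - 45.9 = 37.5 dB


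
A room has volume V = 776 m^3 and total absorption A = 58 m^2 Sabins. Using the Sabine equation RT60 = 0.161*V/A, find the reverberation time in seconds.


RT60 = 0.161 * 776 / 58 = 2.1541 s


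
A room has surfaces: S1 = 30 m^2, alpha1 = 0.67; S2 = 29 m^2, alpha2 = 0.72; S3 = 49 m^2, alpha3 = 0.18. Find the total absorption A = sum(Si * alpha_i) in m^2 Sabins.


30 * 0.67 = 20.1
29 * 0.72 = 20.88
49 * 0.18 = 8.82
A_total = 20.1 + 20.88 + 8.82 = 49.8 m^2


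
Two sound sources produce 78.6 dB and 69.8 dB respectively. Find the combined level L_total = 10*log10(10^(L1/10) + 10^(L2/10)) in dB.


10^(78.6/10) = 7.24436e+07
10^(69.8/10) = 9.54993e+06
Sum = 7.24436e+07 + 9.54993e+06 = 8.19935e+07
L_total = 10*log10(8.19935e+07) = 79.138 dB


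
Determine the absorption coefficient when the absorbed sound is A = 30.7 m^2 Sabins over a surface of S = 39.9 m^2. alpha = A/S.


Absorption coefficient = absorbed power / incident power
alpha = A / S = 30.7 / 39.9 = 0.76942


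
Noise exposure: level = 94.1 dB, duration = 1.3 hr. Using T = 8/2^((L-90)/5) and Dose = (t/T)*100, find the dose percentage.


T_allowed = 8 / 2^((94.1 - 90)/5) = 4.53154 hr
Dose = 1.3 / 4.53154 * 100 = 28.688 %


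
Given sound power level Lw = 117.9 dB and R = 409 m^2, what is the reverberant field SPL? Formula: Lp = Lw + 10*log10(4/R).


4/R = 4/409 = 0.00977995
Lp = 117.9 + 10*log10(0.00977995) = 97.803 dB


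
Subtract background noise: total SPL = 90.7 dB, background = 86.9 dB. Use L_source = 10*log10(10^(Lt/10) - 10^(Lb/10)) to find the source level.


10^(90.7/10) = 1.1749e+09
10^(86.9/10) = 4.89779e+08
Difference = 1.1749e+09 - 4.89779e+08 = 6.85121e+08
L_source = 10*log10(6.85121e+08) = 88.358 dB


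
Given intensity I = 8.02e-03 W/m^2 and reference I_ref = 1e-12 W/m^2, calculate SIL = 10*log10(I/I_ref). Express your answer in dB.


I / I_ref = 8.02e-03 / 1e-12 = 8.02e+09
SIL = 10 * log10(8.02e+09) = 99.042 dB


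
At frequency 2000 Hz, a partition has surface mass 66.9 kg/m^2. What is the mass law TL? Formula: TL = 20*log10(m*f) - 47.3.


m * f = 66.9 * 2000 = 133800
20*log10(133800) = 102.529 dB
TL = 102.529 - 47.3 = 55.229 dB


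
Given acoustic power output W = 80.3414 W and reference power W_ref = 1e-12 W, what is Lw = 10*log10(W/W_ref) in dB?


W / W_ref = 80.3414 / 1e-12 = 8.03414e+13
Lw = 10 * log10(8.03414e+13) = 139.05 dB


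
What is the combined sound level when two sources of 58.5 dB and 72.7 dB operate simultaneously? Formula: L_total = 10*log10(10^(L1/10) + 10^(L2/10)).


10^(58.5/10) = 707946
10^(72.7/10) = 1.86209e+07
Sum = 707946 + 1.86209e+07 = 1.93288e+07
L_total = 10*log10(1.93288e+07) = 72.862 dB


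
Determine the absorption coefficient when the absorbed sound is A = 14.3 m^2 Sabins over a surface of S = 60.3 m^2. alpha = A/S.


Absorption coefficient = absorbed power / incident power
alpha = A / S = 14.3 / 60.3 = 0.23715


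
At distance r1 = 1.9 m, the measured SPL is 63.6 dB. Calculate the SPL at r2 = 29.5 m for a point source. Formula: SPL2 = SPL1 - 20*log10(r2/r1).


r2/r1 = 29.5/1.9 = 15.5263
Correction = 20*log10(15.5263) = 23.8214 dB
SPL2 = 63.6 - 23.8214 = 39.779 dB


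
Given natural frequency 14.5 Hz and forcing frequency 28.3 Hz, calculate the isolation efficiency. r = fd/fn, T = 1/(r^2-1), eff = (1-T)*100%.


r = 28.3 / 14.5 = 1.95172
r^2 - 1 = 1.95172^2 - 1 = 2.80921
T = 1/2.80921 = 0.355972
Efficiency = (1 - 0.355972)*100 = 64.403 %


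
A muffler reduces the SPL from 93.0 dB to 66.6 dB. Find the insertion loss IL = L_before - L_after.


Insertion loss = SPL without muffler - SPL with muffler
IL = 93.0 - 66.6 = 26.4 dB


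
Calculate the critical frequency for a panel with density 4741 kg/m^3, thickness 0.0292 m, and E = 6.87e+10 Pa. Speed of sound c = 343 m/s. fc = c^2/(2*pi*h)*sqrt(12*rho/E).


12*rho/E = 12*4741/6.87e+10 = 8.28122e-07
sqrt(12*rho/E) = sqrt(8.28122e-07) = 0.000910012
c^2/(2*pi*h) = 343^2/(2*pi*0.0292) = 641247
fc = 641247 * 0.000910012 = 583.54 Hz


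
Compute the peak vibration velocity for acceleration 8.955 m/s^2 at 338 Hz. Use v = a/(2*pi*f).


omega = 2*pi*f = 2*pi*338 = 2123.72 rad/s
v = a / omega = 8.955 / 2123.72 = 0.0042167 m/s


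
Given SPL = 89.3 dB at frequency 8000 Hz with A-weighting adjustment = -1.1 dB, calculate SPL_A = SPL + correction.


A-weighting table: 8000 Hz -> -1.1 dB correction
SPL_A = SPL + correction = 89.3 + (-1.1) = 88.2 dBA


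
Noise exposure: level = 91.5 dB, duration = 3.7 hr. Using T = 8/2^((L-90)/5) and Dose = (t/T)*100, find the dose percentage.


T_allowed = 8 / 2^((91.5 - 90)/5) = 6.49802 hr
Dose = 3.7 / 6.49802 * 100 = 56.94 %


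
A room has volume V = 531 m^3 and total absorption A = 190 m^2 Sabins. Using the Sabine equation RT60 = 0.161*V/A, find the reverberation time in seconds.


RT60 = 0.161 * 531 / 190 = 0.44995 s


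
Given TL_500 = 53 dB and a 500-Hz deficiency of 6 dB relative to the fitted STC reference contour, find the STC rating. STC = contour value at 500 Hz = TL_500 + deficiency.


By ASTM E413, STC = value of the fitted reference contour at 500 Hz.
Contour value at 500 Hz = TL_500 + deficiency = 53 + 6 = 59
STC = 59


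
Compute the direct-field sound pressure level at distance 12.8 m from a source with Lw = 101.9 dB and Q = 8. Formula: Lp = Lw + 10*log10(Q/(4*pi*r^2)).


4*pi*r^2 = 4*pi*12.8^2 = 2058.87 m^2
Q / (4*pi*r^2) = 8 / 2058.87 = 0.00388563
Lp = 101.9 + 10*log10(0.00388563) = 77.795 dB


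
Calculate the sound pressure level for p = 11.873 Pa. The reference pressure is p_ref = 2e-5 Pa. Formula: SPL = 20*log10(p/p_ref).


p / p_ref = 11.873 / 2e-5 = 593650
SPL = 20 * log10(593650) = 115.47 dB


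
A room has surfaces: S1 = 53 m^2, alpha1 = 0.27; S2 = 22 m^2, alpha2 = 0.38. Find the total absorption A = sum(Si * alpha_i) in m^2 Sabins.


53 * 0.27 = 14.31
22 * 0.38 = 8.36
A_total = 14.31 + 8.36 = 22.67 m^2


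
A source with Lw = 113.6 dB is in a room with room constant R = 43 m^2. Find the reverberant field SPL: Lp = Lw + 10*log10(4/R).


4/R = 4/43 = 0.0930233
Lp = 113.6 + 10*log10(0.0930233) = 103.29 dB


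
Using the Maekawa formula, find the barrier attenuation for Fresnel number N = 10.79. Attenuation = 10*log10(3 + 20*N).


3 + 20*N = 3 + 20*10.79 = 218.8
Att = 10*log10(218.8) = 23.4 dB


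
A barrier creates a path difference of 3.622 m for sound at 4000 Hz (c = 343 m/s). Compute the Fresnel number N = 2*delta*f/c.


N = 2*delta*f/c = 2*delta/lambda, where lambda = c/f
lambda = 343 / 4000 = 0.08575 m
N = 2 * 3.622 / 0.08575 = 84.478


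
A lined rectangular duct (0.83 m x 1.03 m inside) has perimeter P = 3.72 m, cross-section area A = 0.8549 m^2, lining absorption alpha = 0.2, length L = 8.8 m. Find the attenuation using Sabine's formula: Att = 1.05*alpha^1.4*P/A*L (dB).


alpha^1.4 = 0.2^1.4 = 0.105061
Attenuation rate = 1.05 * alpha^1.4 * P / A
= 1.05 * 0.105061 * 3.72 / 0.8549 = 0.480019 dB/m
Total Att = 0.480019 * 8.8 = 4.2242 dB


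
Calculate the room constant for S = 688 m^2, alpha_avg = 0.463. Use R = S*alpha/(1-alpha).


R = 688 * 0.463 / (1 - 0.463) = 593.19 m^2


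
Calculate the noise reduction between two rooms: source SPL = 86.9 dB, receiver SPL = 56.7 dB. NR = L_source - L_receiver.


NR = L_source - L_receiver (difference between source and receiving room levels)
NR = 86.9 - 56.7 = 30.2 dB


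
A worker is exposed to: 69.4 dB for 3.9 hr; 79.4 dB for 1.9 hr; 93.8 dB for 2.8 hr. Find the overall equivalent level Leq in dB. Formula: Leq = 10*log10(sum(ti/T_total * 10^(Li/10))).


T_total = 3.9 + 1.9 + 2.8 = 8.6 hr
(3.9/8.6) * 10^(69.4/10) = 3.94972e+06
(1.9/8.6) * 10^(79.4/10) = 1.92422e+07
(2.8/8.6) * 10^(93.8/10) = 7.81015e+08
Sum = 3.94972e+06 + 1.92422e+07 + 7.81015e+08 = 8.04207e+08
Leq = 10*log10(8.04207e+08) = 89.054 dB


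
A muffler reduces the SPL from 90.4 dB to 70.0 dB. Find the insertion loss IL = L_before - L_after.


Insertion loss = SPL without muffler - SPL with muffler
IL = 90.4 - 70.0 = 20.4 dB


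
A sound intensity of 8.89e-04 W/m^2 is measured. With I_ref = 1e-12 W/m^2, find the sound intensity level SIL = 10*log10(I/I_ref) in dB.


I / I_ref = 8.89e-04 / 1e-12 = 8.89e+08
SIL = 10 * log10(8.89e+08) = 89.489 dB


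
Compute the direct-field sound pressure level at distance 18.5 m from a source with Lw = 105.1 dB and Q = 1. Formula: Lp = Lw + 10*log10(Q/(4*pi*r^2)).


4*pi*r^2 = 4*pi*18.5^2 = 4300.84 m^2
Q / (4*pi*r^2) = 1 / 4300.84 = 0.000232513
Lp = 105.1 + 10*log10(0.000232513) = 68.764 dB


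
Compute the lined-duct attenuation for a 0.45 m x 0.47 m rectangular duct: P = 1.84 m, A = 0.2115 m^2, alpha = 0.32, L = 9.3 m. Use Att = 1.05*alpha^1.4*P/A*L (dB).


alpha^1.4 = 0.32^1.4 = 0.202866
Attenuation rate = 1.05 * alpha^1.4 * P / A
= 1.05 * 0.202866 * 1.84 / 0.2115 = 1.85313 dB/m
Total Att = 1.85313 * 9.3 = 17.234 dB


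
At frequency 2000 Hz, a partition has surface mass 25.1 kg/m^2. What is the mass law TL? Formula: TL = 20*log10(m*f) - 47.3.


m * f = 25.1 * 2000 = 50200
20*log10(50200) = 94.0141 dB
TL = 94.0141 - 47.3 = 46.714 dB


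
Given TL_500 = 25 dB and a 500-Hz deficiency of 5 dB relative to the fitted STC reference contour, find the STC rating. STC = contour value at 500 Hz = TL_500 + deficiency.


By ASTM E413, STC = value of the fitted reference contour at 500 Hz.
Contour value at 500 Hz = TL_500 + deficiency = 25 + 5 = 30
STC = 30


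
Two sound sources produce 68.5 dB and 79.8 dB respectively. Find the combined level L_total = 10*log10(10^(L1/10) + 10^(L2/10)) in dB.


10^(68.5/10) = 7.07946e+06
10^(79.8/10) = 9.54993e+07
Sum = 7.07946e+06 + 9.54993e+07 = 1.02579e+08
L_total = 10*log10(1.02579e+08) = 80.111 dB


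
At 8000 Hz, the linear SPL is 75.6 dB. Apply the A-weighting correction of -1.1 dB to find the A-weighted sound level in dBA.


A-weighting table: 8000 Hz -> -1.1 dB correction
SPL_A = SPL + correction = 75.6 + (-1.1) = 74.5 dBA


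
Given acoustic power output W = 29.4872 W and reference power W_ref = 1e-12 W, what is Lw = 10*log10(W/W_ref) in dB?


W / W_ref = 29.4872 / 1e-12 = 2.94872e+13
Lw = 10 * log10(2.94872e+13) = 134.7 dB


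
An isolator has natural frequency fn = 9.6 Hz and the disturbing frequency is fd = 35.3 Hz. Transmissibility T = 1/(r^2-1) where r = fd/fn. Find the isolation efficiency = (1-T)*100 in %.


r = 35.3 / 9.6 = 3.67708
r^2 - 1 = 3.67708^2 - 1 = 12.5209
T = 1/12.5209 = 0.0798665
Efficiency = (1 - 0.0798665)*100 = 92.013 %


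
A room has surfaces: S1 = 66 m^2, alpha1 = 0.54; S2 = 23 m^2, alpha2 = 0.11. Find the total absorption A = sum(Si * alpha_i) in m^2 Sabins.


66 * 0.54 = 35.64
23 * 0.11 = 2.53
A_total = 35.64 + 2.53 = 38.17 m^2


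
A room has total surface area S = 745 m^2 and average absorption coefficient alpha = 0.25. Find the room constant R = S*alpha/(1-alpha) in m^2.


R = 745 * 0.25 / (1 - 0.25) = 248.33 m^2


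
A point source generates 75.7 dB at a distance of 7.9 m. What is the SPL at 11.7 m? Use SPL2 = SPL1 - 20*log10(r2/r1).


r2/r1 = 11.7/7.9 = 1.48101
Correction = 20*log10(1.48101) = 3.41116 dB
SPL2 = 75.7 - 3.41116 = 72.289 dB


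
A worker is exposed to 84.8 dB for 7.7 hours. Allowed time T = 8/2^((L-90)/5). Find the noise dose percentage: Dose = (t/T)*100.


T_allowed = 8 / 2^((84.8 - 90)/5) = 16.4498 hr
Dose = 7.7 / 16.4498 * 100 = 46.809 %


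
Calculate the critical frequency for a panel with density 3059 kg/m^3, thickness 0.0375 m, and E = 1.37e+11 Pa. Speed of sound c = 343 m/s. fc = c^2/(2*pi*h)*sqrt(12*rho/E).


12*rho/E = 12*3059/1.37e+11 = 2.67942e-07
sqrt(12*rho/E) = sqrt(2.67942e-07) = 0.000517631
c^2/(2*pi*h) = 343^2/(2*pi*0.0375) = 499318
fc = 499318 * 0.000517631 = 258.46 Hz


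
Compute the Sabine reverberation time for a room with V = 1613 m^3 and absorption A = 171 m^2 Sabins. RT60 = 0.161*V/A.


RT60 = 0.161 * 1613 / 171 = 1.5187 s


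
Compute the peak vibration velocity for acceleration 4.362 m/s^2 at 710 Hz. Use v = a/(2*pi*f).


omega = 2*pi*f = 2*pi*710 = 4461.06 rad/s
v = a / omega = 4.362 / 4461.06 = 0.00097779 m/s


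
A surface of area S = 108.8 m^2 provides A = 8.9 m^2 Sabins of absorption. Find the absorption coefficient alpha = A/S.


Absorption coefficient = absorbed power / incident power
alpha = A / S = 8.9 / 108.8 = 0.081801


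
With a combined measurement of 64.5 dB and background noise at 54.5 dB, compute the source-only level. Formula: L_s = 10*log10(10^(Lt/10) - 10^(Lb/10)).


10^(64.5/10) = 2.81838e+06
10^(54.5/10) = 281838
Difference = 2.81838e+06 - 281838 = 2.53654e+06
L_source = 10*log10(2.53654e+06) = 64.042 dB


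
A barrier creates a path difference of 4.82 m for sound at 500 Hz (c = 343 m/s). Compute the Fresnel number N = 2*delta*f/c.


N = 2*delta*f/c = 2*delta/lambda, where lambda = c/f
lambda = 343 / 500 = 0.686 m
N = 2 * 4.82 / 0.686 = 14.052


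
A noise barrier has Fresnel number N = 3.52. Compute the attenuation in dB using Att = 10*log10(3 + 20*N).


3 + 20*N = 3 + 20*3.52 = 73.4
Att = 10*log10(73.4) = 18.657 dB


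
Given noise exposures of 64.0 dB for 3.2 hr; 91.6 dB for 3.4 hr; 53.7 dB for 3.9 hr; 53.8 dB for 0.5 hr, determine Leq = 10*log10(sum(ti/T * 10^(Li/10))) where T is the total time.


T_total = 3.2 + 3.4 + 3.9 + 0.5 = 11.0 hr
(3.2/11.0) * 10^(64.0/10) = 730731
(3.4/11.0) * 10^(91.6/10) = 4.46772e+08
(3.9/11.0) * 10^(53.7/10) = 83113.6
(0.5/11.0) * 10^(53.8/10) = 10903.8
Sum = 730731 + 4.46772e+08 + 83113.6 + 10903.8 = 4.47597e+08
Leq = 10*log10(4.47597e+08) = 86.509 dB


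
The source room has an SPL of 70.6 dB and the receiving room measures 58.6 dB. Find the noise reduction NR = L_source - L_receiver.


NR = L_source - L_receiver (difference between source and receiving room levels)
NR = 70.6 - 58.6 = 12 dB


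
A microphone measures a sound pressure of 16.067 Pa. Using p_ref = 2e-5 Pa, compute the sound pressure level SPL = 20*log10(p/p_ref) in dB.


p / p_ref = 16.067 / 2e-5 = 803350
SPL = 20 * log10(803350) = 118.1 dB


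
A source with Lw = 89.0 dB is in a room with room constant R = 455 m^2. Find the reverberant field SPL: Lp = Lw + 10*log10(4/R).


4/R = 4/455 = 0.00879121
Lp = 89.0 + 10*log10(0.00879121) = 68.44 dB


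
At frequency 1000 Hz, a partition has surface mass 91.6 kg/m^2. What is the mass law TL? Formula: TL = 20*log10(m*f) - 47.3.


m * f = 91.6 * 1000 = 91600
20*log10(91600) = 99.2379 dB
TL = 99.2379 - 47.3 = 51.938 dB


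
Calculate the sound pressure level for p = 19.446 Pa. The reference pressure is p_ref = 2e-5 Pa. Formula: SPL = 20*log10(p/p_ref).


p / p_ref = 19.446 / 2e-5 = 972300
SPL = 20 * log10(972300) = 119.76 dB


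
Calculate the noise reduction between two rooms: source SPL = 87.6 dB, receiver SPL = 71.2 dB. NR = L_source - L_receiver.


NR = L_source - L_receiver (difference between source and receiving room levels)
NR = 87.6 - 71.2 = 16.4 dB
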